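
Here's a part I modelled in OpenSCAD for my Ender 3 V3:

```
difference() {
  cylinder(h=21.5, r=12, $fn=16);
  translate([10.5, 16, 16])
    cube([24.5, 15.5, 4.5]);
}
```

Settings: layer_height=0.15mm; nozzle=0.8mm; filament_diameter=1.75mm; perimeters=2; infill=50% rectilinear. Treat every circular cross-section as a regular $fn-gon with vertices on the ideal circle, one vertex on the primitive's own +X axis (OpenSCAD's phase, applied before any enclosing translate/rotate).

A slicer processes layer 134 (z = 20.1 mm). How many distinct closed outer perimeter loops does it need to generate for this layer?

At z = 20.1 mm: the r=12 cylinder gives a regular 16-gon of circumradius 12 (constant along its height); the cube at (10.5, 16) is present — its section is the full 24.5×15.5 rectangle; Subtracting the remaining from the first: starting from the r=12 cylinder, the 24.5×15.5 cube at (10.5, 16) misses the remaining region (no effect) — 1 connected region. The result has 1 disconnected region.

1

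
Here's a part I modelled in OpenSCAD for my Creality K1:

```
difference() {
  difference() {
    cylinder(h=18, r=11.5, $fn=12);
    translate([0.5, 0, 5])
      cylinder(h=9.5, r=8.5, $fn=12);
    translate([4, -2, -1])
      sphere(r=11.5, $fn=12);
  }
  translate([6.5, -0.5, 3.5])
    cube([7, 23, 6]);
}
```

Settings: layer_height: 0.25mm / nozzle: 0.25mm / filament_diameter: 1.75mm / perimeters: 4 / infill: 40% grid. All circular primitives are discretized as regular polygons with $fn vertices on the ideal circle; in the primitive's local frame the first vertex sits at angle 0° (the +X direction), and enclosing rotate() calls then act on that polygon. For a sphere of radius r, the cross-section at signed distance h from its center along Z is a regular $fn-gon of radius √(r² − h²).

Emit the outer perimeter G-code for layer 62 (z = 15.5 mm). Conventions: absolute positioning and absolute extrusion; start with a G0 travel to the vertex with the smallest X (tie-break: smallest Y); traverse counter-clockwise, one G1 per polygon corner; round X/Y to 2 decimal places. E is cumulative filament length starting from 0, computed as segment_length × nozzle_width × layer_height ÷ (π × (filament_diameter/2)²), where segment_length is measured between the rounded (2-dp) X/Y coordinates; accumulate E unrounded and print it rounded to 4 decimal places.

G0 X-11.50 Y0.00 Z15.50
G1 X-9.96 Y-5.75 E0.1547
G1 X-5.75 Y-9.96 E0.3094
G1 X0.00 Y-11.50 E0.4641
G1 X5.75 Y-9.96 E0.6187
G1 X9.96 Y-5.75 E0.7734
G1 X11.50 Y0.00 E0.9281
G1 X9.96 Y5.75 E1.0828
G1 X5.75 Y9.96 E1.2375
G1 X0.00 Y11.50 E1.3922
G1 X-5.75 Y9.96 E1.5469
G1 X-9.96 Y5.75 E1.7016
G1 X-11.50 Y0.00 E1.8562

At z = 15.5 mm: the r=11.5 cylinder gives a regular 12-gon of circumradius 11.5 (constant along its height); the cylinder at (0.5, 0) is not intersected at this z (z outside [5, 14.5]); the sphere at (4, -2) is absent (|z−center|=16.500 > r=11.5); Subtracting the remaining from the first: none of the subtracted shapes is present at this height, so the r=11.5 cylinder is unchanged — 1 connected region; the cube at (6.5, -0.5) does not reach this height (z outside [3.5, 9.5]); Taking the first minus the rest: none of the subtracted shapes is present at this height, so that combined region is unchanged — 1 connected region. The outline is a single polygon with 12 vertices. Extrusion per mm of travel: 0.25 × 0.25 / (π × 0.875²) = 0.025984. Accumulating E over each segment gives final E = 1.8562.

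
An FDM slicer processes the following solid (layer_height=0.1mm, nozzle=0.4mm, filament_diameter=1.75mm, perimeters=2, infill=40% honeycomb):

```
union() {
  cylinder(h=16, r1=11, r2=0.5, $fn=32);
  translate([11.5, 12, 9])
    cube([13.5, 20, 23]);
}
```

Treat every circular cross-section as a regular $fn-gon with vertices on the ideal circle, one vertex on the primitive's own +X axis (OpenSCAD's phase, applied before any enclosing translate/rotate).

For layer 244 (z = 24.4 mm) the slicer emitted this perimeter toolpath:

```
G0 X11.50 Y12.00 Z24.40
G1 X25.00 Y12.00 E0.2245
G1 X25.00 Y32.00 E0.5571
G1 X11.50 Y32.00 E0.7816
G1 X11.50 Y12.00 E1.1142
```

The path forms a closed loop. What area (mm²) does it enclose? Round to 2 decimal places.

Apply the shoelace formula to the sequence of (X, Y) vertices; enclosed area = 270.00 mm².

270.00 mm²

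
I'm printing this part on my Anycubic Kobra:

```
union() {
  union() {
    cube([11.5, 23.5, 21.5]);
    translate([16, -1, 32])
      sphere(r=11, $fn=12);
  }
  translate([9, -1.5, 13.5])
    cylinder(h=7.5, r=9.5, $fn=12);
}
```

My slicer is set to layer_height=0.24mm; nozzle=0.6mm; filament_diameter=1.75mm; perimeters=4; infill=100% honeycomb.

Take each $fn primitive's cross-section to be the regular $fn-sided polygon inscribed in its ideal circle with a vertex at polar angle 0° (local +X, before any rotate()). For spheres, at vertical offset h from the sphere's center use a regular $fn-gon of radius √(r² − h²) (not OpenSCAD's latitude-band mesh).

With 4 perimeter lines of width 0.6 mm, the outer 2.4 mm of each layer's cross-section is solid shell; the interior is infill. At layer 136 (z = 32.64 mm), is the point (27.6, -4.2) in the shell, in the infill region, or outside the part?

outside

At z = 32.64 mm: the cube is not intersected at this z (z outside [0, 21.5]); the sphere at (16, -1): section is a regular 12-gon, circumradius = √(r²−h²) = √(11²−0.64²) = 10.981; Combining (union): only the r=11 sphere at (16, -1) is present, so the union is just that shape — 1 connected region; the cylinder at (9, -1.5) does not reach this height (z outside [13.5, 21]); Combining (union): only that combined region is present, so the union is just that shape — 1 connected region. Overall, the cross-section is a single solid region. The nearest boundary edge runs (25.51, -6.49)→(26.98, -1.00); distance from the point to it = 1.43 mm. The point is not inside any of the regions above, so it lies outside the cross-section (1.43 mm from the nearest boundary).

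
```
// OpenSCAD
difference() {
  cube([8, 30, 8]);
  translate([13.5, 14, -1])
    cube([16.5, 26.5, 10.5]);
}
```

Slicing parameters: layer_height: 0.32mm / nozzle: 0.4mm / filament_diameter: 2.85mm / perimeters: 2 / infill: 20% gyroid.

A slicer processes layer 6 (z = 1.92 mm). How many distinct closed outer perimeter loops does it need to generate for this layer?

1

At z = 1.92 mm: the cube is present — its section is the full 8×30 rectangle; the cube at (13.5, 14) (footprint 16.5×26.5) is included at this height; Taking the first minus the rest: starting from the 8×30 cube, the 16.5×26.5 cube at (13.5, 14) misses the remaining region (no effect) — 1 connected region. The result has 1 disconnected region.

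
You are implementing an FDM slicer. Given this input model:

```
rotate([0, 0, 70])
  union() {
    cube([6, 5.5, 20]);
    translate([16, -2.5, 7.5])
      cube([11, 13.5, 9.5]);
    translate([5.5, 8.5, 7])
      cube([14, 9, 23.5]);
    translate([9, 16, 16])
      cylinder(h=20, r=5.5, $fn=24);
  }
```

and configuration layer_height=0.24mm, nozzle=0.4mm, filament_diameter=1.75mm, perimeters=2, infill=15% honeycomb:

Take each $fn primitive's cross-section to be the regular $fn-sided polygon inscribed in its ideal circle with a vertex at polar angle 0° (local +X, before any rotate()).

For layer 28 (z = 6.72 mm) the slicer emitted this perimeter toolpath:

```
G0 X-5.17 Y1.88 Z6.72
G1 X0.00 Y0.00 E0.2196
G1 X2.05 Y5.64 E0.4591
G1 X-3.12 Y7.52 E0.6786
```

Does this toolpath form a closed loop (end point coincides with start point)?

Start point (G0): (-5.17, 1.88). End point (last G1): the path does not return to the start — open.

no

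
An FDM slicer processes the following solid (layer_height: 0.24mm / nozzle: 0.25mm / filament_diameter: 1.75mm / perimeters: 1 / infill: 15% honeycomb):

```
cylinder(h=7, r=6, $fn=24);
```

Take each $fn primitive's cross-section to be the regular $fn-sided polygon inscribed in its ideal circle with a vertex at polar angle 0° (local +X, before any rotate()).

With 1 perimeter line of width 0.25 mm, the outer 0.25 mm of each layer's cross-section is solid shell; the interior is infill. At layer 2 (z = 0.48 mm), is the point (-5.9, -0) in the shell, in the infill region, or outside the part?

shell

At z = 0.48 mm: the r=6 cylinder gives a regular 24-gon of circumradius 6 (constant along its height). Overall, the cross-section is a single solid region. The nearest boundary edge runs (-6.00, 0.00)→(-5.80, -1.55); distance from the point to it = 0.10 mm. The point is inside the cross-section, 0.10 mm from the nearest boundary — within the 0.25 mm shell band (1 × 0.25).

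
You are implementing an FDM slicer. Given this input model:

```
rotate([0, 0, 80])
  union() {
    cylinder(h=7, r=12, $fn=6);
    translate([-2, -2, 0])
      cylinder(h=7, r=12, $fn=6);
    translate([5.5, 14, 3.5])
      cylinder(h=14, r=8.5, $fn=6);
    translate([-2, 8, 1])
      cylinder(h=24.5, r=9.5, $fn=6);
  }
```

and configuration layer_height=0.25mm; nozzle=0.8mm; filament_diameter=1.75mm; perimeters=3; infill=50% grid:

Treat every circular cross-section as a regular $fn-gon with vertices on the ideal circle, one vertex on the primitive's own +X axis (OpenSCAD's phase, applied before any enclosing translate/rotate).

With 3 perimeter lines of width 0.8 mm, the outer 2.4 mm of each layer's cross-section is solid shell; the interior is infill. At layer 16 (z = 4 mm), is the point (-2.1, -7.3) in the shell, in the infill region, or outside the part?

At z = 4 mm: the r=12 cylinder gives a regular 6-gon of circumradius 12 (constant along its height); the r=12 cylinder at (-2, -2) gives a regular 6-gon of circumradius 12 (constant along its height); the r=8.5 cylinder at (5.5, 14) gives a regular 6-gon of circumradius 8.5 (constant along its height); the r=9.5 cylinder at (-2, 8) contributes a regular 6-gon of circumradius 9.5; Taking the union: the regions partially overlap (shared area 519.62 mm²), so overlapping operands fuse into one piece — 1 connected region; (whole slice rotated 80° about Z — lengths, areas and connectivity unchanged). Overall, the cross-section is a single solid region. Undo the 80° rotation: the query point maps to (-7.554, 0.800) in the un-rotated model frame. The nearest boundary edge runs (-14.00, -2.00)→(-9.86, 5.17); distance from the point to it = 4.18 mm. The point is inside the cross-section and 4.18 mm from the nearest boundary — more than the 2.4 mm shell width (3 × 0.8), so it's in the infill interior.

infill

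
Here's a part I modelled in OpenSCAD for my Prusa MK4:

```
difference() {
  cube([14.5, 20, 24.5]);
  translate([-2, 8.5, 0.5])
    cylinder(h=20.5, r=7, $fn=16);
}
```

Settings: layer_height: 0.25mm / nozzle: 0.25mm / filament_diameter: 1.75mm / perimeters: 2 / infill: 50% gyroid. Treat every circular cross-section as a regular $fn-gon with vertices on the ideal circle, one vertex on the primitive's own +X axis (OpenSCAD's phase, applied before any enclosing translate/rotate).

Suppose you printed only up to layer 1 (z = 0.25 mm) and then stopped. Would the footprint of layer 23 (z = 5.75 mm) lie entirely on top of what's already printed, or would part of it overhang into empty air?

Compare the two slices. At z = 0.25: the cube is present — its section is the full 14.5×20 rectangle (area 290.00 mm²); the cylinder at (-2, 8.5) does not reach this height (z outside [0.5, 21]); Taking the first minus the rest: none of the subtracted shapes is present at this height, so the 14.5×20 cube is unchanged — area = 290.00 mm². At z = 5.75: the cube (footprint 14.5×20) is included at this height (area 290.00 mm²); the r=7 cylinder at (-2, 8.5) gives a regular 16-gon of circumradius 7 (constant along its height) (area = (16/2)·7.000²·sin(360°/16) = 150.01 mm²); After the difference (first − rest): starting from the 14.5×20 cube (290.00 mm²), the r=7 cylinder at (-2, 8.5) partially overlaps it — only the 47.80 mm² overlap (of its 150.01 mm²) is removed, clipping the outline — area = 242.20 mm². Checking containment: the cross-section at z = 5.75 is a subset of the cross-section at z = 0.25.

entirely on top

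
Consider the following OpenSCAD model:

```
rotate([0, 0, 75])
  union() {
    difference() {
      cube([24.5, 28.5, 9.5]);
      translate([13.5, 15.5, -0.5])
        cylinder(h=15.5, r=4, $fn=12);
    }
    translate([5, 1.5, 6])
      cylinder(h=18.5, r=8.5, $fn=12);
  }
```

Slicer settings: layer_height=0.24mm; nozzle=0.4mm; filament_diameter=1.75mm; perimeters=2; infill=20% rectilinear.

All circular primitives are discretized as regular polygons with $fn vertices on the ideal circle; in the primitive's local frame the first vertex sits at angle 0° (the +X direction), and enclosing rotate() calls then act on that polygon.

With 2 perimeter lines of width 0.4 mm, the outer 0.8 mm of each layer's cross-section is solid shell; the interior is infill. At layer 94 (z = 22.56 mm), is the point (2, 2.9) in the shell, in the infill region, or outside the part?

At z = 22.56 mm: the cube is not intersected at this z (z outside [0, 9.5]); the cylinder at (13.5, 15.5) is not intersected at this z (z outside [-0.5, 15]); After the difference (first − rest): the first operand is absent here, so nothing remains; the cylinder at (5, 1.5): section is a regular 12-gon, circumradius r=8.5; Merging all regions: only the r=8.5 cylinder at (5, 1.5) is present, so the union is just that shape — 1 connected region; (whole slice rotated 75° about Z — lengths, areas and connectivity unchanged). Overall, the cross-section is a single solid region. Undo the 75° rotation: the query point maps to (3.319, -1.181) in the un-rotated model frame. The nearest boundary edge runs (-2.36, -2.75)→(0.75, -5.86); distance from the point to it = 5.13 mm. The point is inside the cross-section and 5.13 mm from the nearest boundary — more than the 0.8 mm shell width (2 × 0.4), so it's in the infill interior.

infill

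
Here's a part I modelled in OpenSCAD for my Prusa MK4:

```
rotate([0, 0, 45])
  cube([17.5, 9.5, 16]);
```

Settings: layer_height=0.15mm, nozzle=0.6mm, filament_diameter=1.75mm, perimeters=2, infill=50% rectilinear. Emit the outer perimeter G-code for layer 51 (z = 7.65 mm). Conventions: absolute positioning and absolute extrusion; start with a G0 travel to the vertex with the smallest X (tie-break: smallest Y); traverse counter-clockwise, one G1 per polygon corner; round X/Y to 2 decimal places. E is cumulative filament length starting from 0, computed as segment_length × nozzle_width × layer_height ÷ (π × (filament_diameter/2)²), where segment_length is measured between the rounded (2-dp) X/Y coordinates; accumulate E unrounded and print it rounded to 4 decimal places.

At z = 7.65 mm: the cube is present — its section is the full 17.5×9.5 rectangle; (rotated 45° about Z; rotation is an isometry so areas/perimeters/island counts are preserved). The outline is a single polygon with 4 vertices. Extrusion per mm of travel: 0.6 × 0.15 / (π × 0.875²) = 0.037418. Accumulating E over each segment gives final E = 2.0204.

G0 X-6.72 Y6.72 Z7.65
G1 X0.00 Y0.00 E0.3556
G1 X12.37 Y12.37 E1.0102
G1 X5.66 Y19.09 E1.3655
G1 X-6.72 Y6.72 E2.0204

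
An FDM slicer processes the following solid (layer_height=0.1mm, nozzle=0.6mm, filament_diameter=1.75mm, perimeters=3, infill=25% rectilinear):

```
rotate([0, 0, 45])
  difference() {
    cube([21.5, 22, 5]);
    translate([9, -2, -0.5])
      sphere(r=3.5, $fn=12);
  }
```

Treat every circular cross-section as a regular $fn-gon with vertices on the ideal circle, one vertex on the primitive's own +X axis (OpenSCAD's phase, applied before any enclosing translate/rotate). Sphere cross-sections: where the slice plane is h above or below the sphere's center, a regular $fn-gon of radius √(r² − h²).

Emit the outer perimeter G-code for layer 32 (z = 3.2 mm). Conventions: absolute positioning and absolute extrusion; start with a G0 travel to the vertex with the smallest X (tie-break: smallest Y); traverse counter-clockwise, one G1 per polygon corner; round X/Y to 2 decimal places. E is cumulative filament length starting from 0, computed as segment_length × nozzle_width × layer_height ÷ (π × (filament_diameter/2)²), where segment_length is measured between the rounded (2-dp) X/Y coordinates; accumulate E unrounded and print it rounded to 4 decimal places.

G0 X-15.56 Y15.56 Z3.20
G1 X0.00 Y0.00 E0.5489
G1 X15.20 Y15.20 E1.0851
G1 X-0.35 Y30.76 E1.6339
G1 X-15.56 Y15.56 E2.1703

At z = 3.2 mm: the cube is present — its section is the full 21.5×22 rectangle; the sphere at (9, -2) is absent (|z−center|=3.700 > r=3.5); After the difference (first − rest): none of the subtracted shapes is present at this height, so the 21.5×22 cube is unchanged — 1 connected region; (whole slice rotated 45° about Z — lengths, areas and connectivity unchanged). The outline is a single polygon with 4 vertices. Extrusion per mm of travel: 0.6 × 0.1 / (π × 0.875²) = 0.024945. Accumulating E over each segment gives final E = 2.1703.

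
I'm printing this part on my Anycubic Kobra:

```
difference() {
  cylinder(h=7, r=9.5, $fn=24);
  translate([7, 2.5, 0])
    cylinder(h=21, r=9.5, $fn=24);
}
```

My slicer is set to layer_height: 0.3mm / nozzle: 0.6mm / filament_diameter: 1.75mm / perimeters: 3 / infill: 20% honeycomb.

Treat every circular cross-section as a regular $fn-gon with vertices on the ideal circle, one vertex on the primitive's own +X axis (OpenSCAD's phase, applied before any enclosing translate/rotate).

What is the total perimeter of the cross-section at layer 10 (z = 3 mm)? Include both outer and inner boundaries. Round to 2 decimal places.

59.52 mm

At z = 3 mm: the r=9.5 cylinder gives a regular 24-gon of circumradius 9.5 (constant along its height) (perimeter = 2·24·9.500·sin(180°/24) = 59.52 mm); the r=9.5 cylinder at (7, 2.5) gives a regular 24-gon of circumradius 9.5 (constant along its height) (perimeter = 2·24·9.500·sin(180°/24) = 59.52 mm); After the difference (first − rest): starting from the r=9.5 cylinder, the r=9.5 cylinder at (7, 2.5) partially overlaps it — only the 143.59 mm² overlap (of its 280.30 mm²) is removed, clipping the outline — boundary = 59.52 mm. Overall, the cross-section is a single solid region. Total boundary length (outer) = 59.52 mm.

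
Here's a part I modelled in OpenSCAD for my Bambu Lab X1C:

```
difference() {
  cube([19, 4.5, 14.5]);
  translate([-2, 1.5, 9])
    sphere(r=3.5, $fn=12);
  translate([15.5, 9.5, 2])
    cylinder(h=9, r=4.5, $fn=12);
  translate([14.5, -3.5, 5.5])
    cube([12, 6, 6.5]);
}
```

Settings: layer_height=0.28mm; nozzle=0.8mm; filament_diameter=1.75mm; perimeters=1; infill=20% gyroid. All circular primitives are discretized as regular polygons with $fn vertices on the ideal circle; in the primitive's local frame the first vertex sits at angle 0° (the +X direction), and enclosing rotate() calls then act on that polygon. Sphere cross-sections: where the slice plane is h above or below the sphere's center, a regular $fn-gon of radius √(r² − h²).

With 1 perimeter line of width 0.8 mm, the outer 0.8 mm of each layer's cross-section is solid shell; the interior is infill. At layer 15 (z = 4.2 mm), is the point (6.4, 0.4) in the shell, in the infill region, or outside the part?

At z = 4.2 mm: the 19×4.5 cube contributes its full rectangle; the sphere at (-2, 1.5) is not intersected at this z (|z−center|=4.800 > r=3.5); the r=4.5 cylinder at (15.5, 9.5) contributes a regular 12-gon of circumradius 4.5; the cube at (14.5, -3.5) does not reach this height (z outside [5.5, 12]); Subtracting the remaining from the first: starting from the 19×4.5 cube, the r=4.5 cylinder at (15.5, 9.5) misses the remaining region (no effect) — 1 connected region. Overall, the cross-section is a single solid region. The nearest boundary edge runs (19.00, 0.00)→(0.00, 0.00); distance from the point to it = 0.40 mm. The point is inside the cross-section, 0.40 mm from the nearest boundary — within the 0.8 mm shell band (1 × 0.8).

shell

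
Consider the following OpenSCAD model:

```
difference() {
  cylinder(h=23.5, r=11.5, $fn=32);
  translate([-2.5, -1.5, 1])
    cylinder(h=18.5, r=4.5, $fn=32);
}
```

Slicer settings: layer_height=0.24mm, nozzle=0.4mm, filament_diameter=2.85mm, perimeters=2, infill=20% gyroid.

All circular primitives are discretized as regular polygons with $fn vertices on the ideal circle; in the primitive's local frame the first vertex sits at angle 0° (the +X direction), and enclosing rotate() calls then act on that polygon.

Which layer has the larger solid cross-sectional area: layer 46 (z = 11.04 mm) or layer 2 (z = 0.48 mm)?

layer 2 (z = 0.48 mm)

Layer 46 (z = 11.04): the r=11.5 cylinder contributes a regular 32-gon of circumradius 11.5 (area = (32/2)·11.500²·sin(360°/32) = 412.81 mm²); the cylinder at (-2.5, -1.5): section is a regular 32-gon, circumradius r=4.5 (area = (32/2)·4.500²·sin(360°/32) = 63.21 mm²); Subtracting the remaining from the first: starting from the r=11.5 cylinder (412.81 mm²), the r=4.5 cylinder at (-2.5, -1.5) lies wholly inside it (removes its full 63.21 mm² and its 28.23 mm outline becomes a hole wall) — area = 349.60 mm². So its area = 349.60 mm². Layer 2 (z = 0.48): the r=11.5 cylinder gives a regular 32-gon of circumradius 11.5 (constant along its height) (area = (32/2)·11.500²·sin(360°/32) = 412.81 mm²); the cylinder at (-2.5, -1.5) is absent (z outside [1, 19.5]); After the difference (first − rest): none of the subtracted shapes is present at this height, so the r=11.5 cylinder is unchanged — area = 412.81 mm². So its area = 412.81 mm². Layer 2 is larger (412.81 vs 349.60 mm²).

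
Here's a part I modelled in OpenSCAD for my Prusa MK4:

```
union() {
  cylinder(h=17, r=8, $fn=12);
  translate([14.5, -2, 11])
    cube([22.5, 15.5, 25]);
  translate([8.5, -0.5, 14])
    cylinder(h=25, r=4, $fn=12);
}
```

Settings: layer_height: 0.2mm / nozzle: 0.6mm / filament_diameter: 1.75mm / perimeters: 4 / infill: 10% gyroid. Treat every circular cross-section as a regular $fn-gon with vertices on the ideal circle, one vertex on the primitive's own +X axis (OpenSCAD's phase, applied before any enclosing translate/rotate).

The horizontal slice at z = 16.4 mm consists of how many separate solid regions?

2

At z = 16.4 mm: the cylinder: section is a regular 12-gon, circumradius r=8; the cube at (14.5, -2) is present — its section is the full 22.5×15.5 rectangle; the r=4 cylinder at (8.5, -0.5) contributes a regular 12-gon of circumradius 4; Merging all regions: the regions partially overlap (shared area 16.27 mm²), so overlapping operands fuse into one piece — 2 connected regions. The result has 2 disconnected regions.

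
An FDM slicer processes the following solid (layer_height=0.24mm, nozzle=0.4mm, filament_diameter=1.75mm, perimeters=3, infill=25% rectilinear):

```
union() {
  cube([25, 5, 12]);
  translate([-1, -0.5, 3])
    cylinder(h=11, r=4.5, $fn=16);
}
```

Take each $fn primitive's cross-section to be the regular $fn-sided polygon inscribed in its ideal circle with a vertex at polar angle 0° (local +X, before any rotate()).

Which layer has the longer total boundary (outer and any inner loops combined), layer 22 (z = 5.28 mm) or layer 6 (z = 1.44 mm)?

layer 22 (z = 5.28 mm)

Layer 22 (z = 5.28): the 25×5 cube contributes its full rectangle (perimeter 60.00 mm); the r=4.5 cylinder at (-1, -0.5) contributes a regular 16-gon of circumradius 4.5 (perimeter = 2·16·4.500·sin(180°/16) = 28.09 mm); Taking the union: the regions partially overlap (shared area 9.37 mm²), so the edge portions inside another operand are dropped and the merged outline is re-measured after clipping — boundary = 75.40 mm. So its perimeter = 75.40 mm. Layer 6 (z = 1.44): the cube is present — its section is the full 25×5 rectangle (perimeter 60.00 mm); the cylinder at (-1, -0.5) is not intersected at this z (z outside [3, 14]); Taking the union: only the 25×5 cube is present, so the union is just that shape — boundary = 60.00 mm. So its perimeter = 60.00 mm. Layer 22 is larger (75.40 vs 60.00 mm).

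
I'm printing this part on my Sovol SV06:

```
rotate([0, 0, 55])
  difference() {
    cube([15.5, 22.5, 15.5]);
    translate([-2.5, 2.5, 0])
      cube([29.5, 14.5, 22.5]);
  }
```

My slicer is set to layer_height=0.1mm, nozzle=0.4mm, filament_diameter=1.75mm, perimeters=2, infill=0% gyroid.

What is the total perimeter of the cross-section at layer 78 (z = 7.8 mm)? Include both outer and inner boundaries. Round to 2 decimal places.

At z = 7.8 mm: the 15.5×22.5 cube contributes its full rectangle (perimeter 76.00 mm); the cube at (-2.5, 2.5) is present — its section is the full 29.5×14.5 rectangle (perimeter 88.00 mm); Taking the first minus the rest: starting from the 15.5×22.5 cube, the 29.5×14.5 cube at (-2.5, 2.5) partially overlaps it — only the 224.75 mm² overlap (of its 427.75 mm²) is removed, clipping the outline — boundary = 78.00 mm; (whole slice rotated 55° about Z — lengths, areas and connectivity unchanged). Overall, the cross-section has 2 separate islands. Total boundary length (outer) = 78.00 mm.

78.00 mm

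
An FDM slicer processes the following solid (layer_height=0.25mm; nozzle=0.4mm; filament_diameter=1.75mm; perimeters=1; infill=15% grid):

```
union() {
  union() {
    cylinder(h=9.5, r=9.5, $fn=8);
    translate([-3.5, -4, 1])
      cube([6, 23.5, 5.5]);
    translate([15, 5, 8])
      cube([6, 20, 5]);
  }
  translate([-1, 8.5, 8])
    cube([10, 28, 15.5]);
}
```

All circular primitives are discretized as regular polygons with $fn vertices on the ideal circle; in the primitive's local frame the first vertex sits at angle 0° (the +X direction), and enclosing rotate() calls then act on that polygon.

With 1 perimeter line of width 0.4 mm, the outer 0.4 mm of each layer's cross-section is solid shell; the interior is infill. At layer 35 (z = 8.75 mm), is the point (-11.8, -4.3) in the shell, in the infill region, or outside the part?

At z = 8.75 mm: the r=9.5 cylinder gives a regular 8-gon of circumradius 9.5 (constant along its height); the cube at (-3.5, -4) is not intersected at this z (z outside [1, 6.5]); the 6×20 cube at (15, 5) contributes its full rectangle; Combining (union): the 2 present regions are separate (no shared area or edge), so areas and boundary lengths simply add and each stays a separate island — 2 connected regions; the cube at (-1, 8.5) (footprint 10×28) is included at this height; Combining (union): the regions partially overlap (shared area 2.00 mm²), so overlapping operands fuse into one piece — 2 connected regions. Overall, the cross-section has 2 separate islands. The nearest boundary edge runs (-6.72, -6.72)→(-9.50, 0.00); distance from the point to it = 3.77 mm. The point is not inside any of the regions above, so it lies outside the cross-section (3.77 mm from the nearest boundary).

outside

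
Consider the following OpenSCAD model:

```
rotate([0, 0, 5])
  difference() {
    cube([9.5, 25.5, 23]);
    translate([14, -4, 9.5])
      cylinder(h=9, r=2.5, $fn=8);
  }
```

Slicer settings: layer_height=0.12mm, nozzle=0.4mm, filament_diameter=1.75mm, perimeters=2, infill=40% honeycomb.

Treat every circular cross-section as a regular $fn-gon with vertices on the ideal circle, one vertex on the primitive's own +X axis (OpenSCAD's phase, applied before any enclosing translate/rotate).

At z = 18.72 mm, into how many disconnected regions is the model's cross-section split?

1

At z = 18.72 mm: the cube is present — its section is the full 9.5×25.5 rectangle; the cylinder at (14, -4) is absent (z outside [9.5, 18.5]); Taking the first minus the rest: none of the subtracted shapes is present at this height, so the 9.5×25.5 cube is unchanged — 1 connected region; (whole slice rotated 5° about Z — lengths, areas and connectivity unchanged). The result has 1 disconnected region.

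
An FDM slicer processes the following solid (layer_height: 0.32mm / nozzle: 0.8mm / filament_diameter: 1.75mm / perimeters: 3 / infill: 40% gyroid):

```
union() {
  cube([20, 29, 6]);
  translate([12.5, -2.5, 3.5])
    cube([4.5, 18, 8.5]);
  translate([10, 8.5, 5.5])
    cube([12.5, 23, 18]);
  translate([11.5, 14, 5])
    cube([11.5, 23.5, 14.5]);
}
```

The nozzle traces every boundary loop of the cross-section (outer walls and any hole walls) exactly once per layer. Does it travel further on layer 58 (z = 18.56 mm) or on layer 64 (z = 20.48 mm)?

layer 58 (z = 18.56 mm)

Layer 58 (z = 18.56): the cube is not intersected at this z (z outside [0, 6]); the cube at (12.5, -2.5) is absent (z outside [3.5, 12]); the cube at (10, 8.5) (footprint 12.5×23) is included at this height (perimeter 71.00 mm); the cube at (11.5, 14) is present — its section is the full 11.5×23.5 rectangle (perimeter 70.00 mm); Combining (union): the regions partially overlap (shared area 192.50 mm²), so the edge portions inside another operand are dropped and the merged outline is re-measured after clipping — boundary = 84.00 mm. So its perimeter = 84.00 mm. Layer 64 (z = 20.48): the cube is not intersected at this z (z outside [0, 6]); the cube at (12.5, -2.5) does not reach this height (z outside [3.5, 12]); the cube at (10, 8.5) (footprint 12.5×23) is included at this height (perimeter 71.00 mm); the cube at (11.5, 14) is not intersected at this z (z outside [5, 19.5]); Taking the union: only the 12.5×23 cube at (10, 8.5) is present, so the union is just that shape — boundary = 71.00 mm. So its perimeter = 71.00 mm. Layer 58 is larger (84.00 vs 71.00 mm).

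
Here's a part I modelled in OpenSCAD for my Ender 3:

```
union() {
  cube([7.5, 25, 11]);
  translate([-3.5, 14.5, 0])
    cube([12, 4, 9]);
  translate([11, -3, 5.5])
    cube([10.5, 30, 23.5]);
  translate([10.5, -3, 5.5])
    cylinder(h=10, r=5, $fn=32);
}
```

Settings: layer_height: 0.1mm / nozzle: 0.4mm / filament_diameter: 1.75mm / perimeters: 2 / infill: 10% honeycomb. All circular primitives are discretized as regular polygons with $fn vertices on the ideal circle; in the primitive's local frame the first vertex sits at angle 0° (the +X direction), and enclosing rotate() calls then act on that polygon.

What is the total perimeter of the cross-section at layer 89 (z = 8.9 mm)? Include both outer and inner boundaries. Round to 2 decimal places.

166.24 mm

At z = 8.9 mm: the cube (footprint 7.5×25) is included at this height (perimeter 65.00 mm); the 12×4 cube at (-3.5, 14.5) contributes its full rectangle (perimeter 32.00 mm); the cube at (11, -3) is present — its section is the full 10.5×30 rectangle (perimeter 81.00 mm); the r=5 cylinder at (10.5, -3) contributes a regular 32-gon of circumradius 5 (perimeter = 2·32·5.000·sin(180°/32) = 31.37 mm); Taking the union: the regions partially overlap (shared area 47.54 mm²), so the edge portions inside another operand are dropped and the merged outline is re-measured after clipping — boundary = 166.24 mm. Overall, the cross-section is a single solid region. Total boundary length (outer) = 166.24 mm.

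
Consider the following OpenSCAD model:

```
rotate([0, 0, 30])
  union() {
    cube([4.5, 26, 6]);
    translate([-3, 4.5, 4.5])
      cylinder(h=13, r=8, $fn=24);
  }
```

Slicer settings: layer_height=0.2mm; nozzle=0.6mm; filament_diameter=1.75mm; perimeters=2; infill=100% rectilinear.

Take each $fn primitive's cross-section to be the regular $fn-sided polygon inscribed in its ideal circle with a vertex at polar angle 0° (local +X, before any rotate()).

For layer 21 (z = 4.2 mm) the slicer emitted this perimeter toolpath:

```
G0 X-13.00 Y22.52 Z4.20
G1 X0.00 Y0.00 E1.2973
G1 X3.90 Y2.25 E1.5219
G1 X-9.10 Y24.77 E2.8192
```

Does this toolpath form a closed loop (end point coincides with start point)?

no

Start point (G0): (-13.00, 22.52). End point (last G1): the path does not return to the start — open.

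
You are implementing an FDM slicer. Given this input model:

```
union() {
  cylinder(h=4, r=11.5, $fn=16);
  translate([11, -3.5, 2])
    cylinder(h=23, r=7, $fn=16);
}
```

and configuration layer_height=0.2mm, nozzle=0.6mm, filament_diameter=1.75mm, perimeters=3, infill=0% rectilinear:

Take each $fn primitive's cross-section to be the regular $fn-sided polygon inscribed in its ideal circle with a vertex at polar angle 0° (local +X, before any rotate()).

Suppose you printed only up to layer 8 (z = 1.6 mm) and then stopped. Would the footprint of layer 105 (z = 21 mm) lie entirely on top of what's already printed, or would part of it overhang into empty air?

Compare the two slices. At z = 1.6: the r=11.5 cylinder contributes a regular 16-gon of circumradius 11.5 (area = (16/2)·11.500²·sin(360°/16) = 404.88 mm²); the cylinder at (11, -3.5) is absent (z outside [2, 25]); Merging all regions: only the r=11.5 cylinder is present, so the union is just that shape — area = 404.88 mm². At z = 21: the cylinder is not intersected at this z (z outside [0, 4]); the cylinder at (11, -3.5): section is a regular 16-gon, circumradius r=7 (area = (16/2)·7.000²·sin(360°/16) = 150.01 mm²); Taking the union: only the r=7 cylinder at (11, -3.5) is present, so the union is just that shape — area = 150.01 mm². Checking containment: at z = 21 the cross-section extends beyond the z = 1.6 cross-section by about 87.31 mm².

part overhangs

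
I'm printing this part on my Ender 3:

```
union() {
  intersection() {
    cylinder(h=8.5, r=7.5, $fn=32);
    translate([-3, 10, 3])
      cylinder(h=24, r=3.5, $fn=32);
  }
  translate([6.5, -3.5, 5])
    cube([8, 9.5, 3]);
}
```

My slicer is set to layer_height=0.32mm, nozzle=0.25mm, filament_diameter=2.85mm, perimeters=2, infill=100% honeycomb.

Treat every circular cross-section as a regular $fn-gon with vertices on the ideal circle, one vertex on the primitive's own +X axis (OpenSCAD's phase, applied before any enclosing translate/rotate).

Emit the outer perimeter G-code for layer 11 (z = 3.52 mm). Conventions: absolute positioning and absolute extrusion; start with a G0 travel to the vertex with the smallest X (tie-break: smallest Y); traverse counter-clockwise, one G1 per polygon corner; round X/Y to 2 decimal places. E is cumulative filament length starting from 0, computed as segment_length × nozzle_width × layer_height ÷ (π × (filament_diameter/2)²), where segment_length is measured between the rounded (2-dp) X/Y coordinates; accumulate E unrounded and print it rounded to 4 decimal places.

At z = 3.52 mm: the r=7.5 cylinder contributes a regular 32-gon of circumradius 7.5; the r=3.5 cylinder at (-3, 10) gives a regular 32-gon of circumradius 3.5 (constant along its height); Taking the intersection: the r=3.5 cylinder at (-3, 10) partially overlaps the r=7.5 cylinder; clipping to the common part keeps 1.09 mm² — 1 connected region; the cube at (6.5, -3.5) is not intersected at this z (z outside [5, 8]); Taking the union: only that combined region is present, so the union is just that shape — 1 connected region. The outline is a single polygon with 8 vertices. Extrusion per mm of travel: 0.25 × 0.32 / (π × 1.425²) = 0.012540. Accumulating E over each segment gives final E = 0.0788.

G0 X-3.57 Y6.56 Z3.52
G1 X-3.00 Y6.50 E0.0072
G1 X-2.32 Y6.57 E0.0158
G1 X-1.66 Y6.77 E0.0244
G1 X-1.06 Y7.09 E0.0329
G1 X-0.63 Y7.44 E0.0399
G1 X-1.46 Y7.36 E0.0503
G1 X-2.87 Y6.93 E0.0688
G1 X-3.57 Y6.56 E0.0788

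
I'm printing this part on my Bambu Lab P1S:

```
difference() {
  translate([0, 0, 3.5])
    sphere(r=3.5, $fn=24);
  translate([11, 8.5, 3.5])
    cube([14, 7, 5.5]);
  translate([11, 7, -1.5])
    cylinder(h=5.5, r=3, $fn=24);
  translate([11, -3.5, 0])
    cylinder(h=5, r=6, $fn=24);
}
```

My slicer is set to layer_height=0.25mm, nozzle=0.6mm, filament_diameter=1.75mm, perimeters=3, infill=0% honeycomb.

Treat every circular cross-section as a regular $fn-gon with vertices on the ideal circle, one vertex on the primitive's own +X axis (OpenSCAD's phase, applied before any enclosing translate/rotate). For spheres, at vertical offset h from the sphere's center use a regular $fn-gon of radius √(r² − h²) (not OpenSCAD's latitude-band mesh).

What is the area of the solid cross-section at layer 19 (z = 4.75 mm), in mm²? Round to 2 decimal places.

33.19 mm²

At z = 4.75 mm: the r=3.5 sphere contributes a regular 24-gon of circumradius √(3.5²−1.25²) = 3.269 (area = (24/2)·3.269²·sin(360°/24) = 33.19 mm²); the cube at (11, 8.5) is present — its section is the full 14×7 rectangle (area 98.00 mm²); the cylinder at (11, 7) is absent (z outside [-1.5, 4]); the cylinder at (11, -3.5): section is a regular 24-gon, circumradius r=6 (area = (24/2)·6.000²·sin(360°/24) = 111.81 mm²); Subtracting the remaining from the first: starting from the r=3.5 sphere (33.19 mm²), the 14×7 cube at (11, 8.5) misses the remaining region (no effect); the r=6 cylinder at (11, -3.5) misses the remaining region (no effect) — area = 33.19 mm². Overall, the cross-section is a single solid region. Net area = 33.19 mm².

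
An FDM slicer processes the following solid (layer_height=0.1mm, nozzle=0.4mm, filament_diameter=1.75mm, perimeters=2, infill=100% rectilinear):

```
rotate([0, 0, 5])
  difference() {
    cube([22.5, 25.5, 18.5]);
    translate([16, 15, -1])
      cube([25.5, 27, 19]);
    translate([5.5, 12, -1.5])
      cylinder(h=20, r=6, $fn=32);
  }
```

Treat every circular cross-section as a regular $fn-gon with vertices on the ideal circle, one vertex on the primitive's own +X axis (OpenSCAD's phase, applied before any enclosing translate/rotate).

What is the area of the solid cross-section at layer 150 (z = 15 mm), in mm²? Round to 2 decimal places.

394.65 mm²

At z = 15 mm: the cube (footprint 22.5×25.5) is included at this height (area 573.75 mm²); the 25.5×27 cube at (16, 15) contributes its full rectangle (area 688.50 mm²); the r=6 cylinder at (5.5, 12) gives a regular 32-gon of circumradius 6 (constant along its height) (area = (32/2)·6.000²·sin(360°/32) = 112.37 mm²); Subtracting the remaining from the first: starting from the 22.5×25.5 cube (573.75 mm²), the 25.5×27 cube at (16, 15) partially overlaps it — only the 68.25 mm² overlap (of its 688.50 mm²) is removed, clipping the outline; the r=6 cylinder at (5.5, 12) partially overlaps it — only the 110.85 mm² overlap (of its 112.37 mm²) is removed, clipping the outline — area = 394.65 mm²; (rotated 5° about Z; rotation is an isometry so areas/perimeters/island counts are preserved). Overall, the cross-section is a single solid region. Net area = 394.65 mm².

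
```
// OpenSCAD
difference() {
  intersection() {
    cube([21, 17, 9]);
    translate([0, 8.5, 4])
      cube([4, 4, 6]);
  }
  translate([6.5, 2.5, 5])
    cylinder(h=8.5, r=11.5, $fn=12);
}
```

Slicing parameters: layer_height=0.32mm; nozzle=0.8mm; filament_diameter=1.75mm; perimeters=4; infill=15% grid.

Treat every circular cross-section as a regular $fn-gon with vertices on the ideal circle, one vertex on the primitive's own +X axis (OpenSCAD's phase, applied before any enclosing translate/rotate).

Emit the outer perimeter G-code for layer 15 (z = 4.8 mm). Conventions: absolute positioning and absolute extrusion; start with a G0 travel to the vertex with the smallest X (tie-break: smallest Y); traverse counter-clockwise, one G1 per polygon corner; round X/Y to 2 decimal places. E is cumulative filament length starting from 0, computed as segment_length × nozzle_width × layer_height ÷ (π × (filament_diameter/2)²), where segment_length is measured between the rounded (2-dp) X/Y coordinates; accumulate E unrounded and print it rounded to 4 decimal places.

G0 X0.00 Y8.50 Z4.80
G1 X4.00 Y8.50 E0.4257
G1 X4.00 Y12.50 E0.8515
G1 X0.00 Y12.50 E1.2772
G1 X0.00 Y8.50 E1.7029

At z = 4.8 mm: the cube is present — its section is the full 21×17 rectangle; the cube at (0, 8.5) (footprint 4×4) is included at this height; Keeping only the common overlap: the 4×4 cube at (0, 8.5) lies inside the 21×17 cube, so the common part is the 4×4 cube at (0, 8.5) itself — 1 connected region; the cylinder at (6.5, 2.5) is absent (z outside [5, 13.5]); After the difference (first − rest): none of the subtracted shapes is present at this height, so that combined region is unchanged — 1 connected region. The outline is a single polygon with 4 vertices. Extrusion per mm of travel: 0.8 × 0.32 / (π × 0.875²) = 0.106432. Accumulating E over each segment gives final E = 1.7029.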